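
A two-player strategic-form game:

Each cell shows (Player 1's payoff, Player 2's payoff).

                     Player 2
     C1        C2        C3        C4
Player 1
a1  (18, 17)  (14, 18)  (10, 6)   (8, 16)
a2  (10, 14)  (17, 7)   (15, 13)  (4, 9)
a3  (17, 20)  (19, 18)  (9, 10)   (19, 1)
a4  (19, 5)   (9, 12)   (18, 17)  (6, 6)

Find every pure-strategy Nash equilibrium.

For each player, find the best response to each opponent profile; mutual best responses are the pure NE.
Player 1 against C1: payoffs 18, 10, 17, 19 → best response a4.
Player 1 against C2: payoffs 14, 17, 19, 9 → best response a3.
Player 1 against C3: payoffs 10, 15, 9, 18 → best response a4.
Player 1 against C4: payoffs 8, 4, 19, 6 → best response a3.
Player 2 against a1: payoffs 17, 18, 6, 16 → best response C2.
Player 2 against a2: payoffs 14, 7, 13, 9 → best response C1.
Player 2 against a3: payoffs 20, 18, 10, 1 → best response C1.
Player 2 against a4: payoffs 5, 12, 17, 6 → best response C3.
Mutual best responses: (a4, C3).

Pure NE: (a4, C3)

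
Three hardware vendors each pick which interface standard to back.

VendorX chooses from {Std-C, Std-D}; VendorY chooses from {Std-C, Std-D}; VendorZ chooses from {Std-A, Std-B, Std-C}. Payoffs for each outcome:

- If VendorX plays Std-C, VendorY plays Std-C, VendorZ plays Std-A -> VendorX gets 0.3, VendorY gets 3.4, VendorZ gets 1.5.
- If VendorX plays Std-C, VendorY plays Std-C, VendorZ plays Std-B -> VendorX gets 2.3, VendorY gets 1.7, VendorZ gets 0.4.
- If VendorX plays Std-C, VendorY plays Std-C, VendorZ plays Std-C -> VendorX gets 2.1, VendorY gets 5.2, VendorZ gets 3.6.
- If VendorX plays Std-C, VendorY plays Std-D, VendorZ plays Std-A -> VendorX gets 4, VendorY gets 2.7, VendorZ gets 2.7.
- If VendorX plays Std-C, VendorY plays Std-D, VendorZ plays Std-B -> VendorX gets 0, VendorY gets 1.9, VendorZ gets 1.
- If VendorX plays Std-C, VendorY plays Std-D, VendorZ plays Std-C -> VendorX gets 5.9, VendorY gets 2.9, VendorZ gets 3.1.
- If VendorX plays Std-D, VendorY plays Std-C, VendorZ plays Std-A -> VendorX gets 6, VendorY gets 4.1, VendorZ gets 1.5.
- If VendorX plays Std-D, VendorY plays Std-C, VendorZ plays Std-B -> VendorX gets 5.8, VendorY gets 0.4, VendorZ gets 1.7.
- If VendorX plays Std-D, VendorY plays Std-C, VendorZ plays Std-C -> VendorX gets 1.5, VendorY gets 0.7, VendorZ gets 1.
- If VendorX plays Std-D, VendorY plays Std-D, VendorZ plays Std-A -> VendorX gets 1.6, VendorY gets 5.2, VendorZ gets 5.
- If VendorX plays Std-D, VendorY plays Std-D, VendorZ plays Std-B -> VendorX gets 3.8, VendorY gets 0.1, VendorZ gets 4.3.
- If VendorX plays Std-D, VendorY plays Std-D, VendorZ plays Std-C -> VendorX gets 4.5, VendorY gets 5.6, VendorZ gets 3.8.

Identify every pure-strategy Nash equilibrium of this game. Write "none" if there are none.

For each player, find the best response to each opponent profile; mutual best responses are the pure NE.
VendorX against (Std-C, Std-A): payoffs 0.3, 6 → best response Std-D.
VendorX against (Std-C, Std-B): payoffs 2.3, 5.8 → best response Std-D.
VendorX against (Std-C, Std-C): payoffs 2.1, 1.5 → best response Std-C.
VendorX against (Std-D, Std-A): payoffs 4, 1.6 → best response Std-C.
VendorX against (Std-D, Std-B): payoffs 0, 3.8 → best response Std-D.
VendorX against (Std-D, Std-C): payoffs 5.9, 4.5 → best response Std-C.
VendorY against (Std-C, Std-A): payoffs 3.4, 2.7 → best response Std-C.
VendorY against (Std-C, Std-B): payoffs 1.7, 1.9 → best response Std-D.
VendorY against (Std-C, Std-C): payoffs 5.2, 2.9 → best response Std-C.
VendorY against (Std-D, Std-A): payoffs 4.1, 5.2 → best response Std-D.
VendorY against (Std-D, Std-B): payoffs 0.4, 0.1 → best response Std-C.
VendorY against (Std-D, Std-C): payoffs 0.7, 5.6 → best response Std-D.
VendorZ against (Std-C, Std-C): payoffs 1.5, 0.4, 3.6 → best response Std-C.
VendorZ against (Std-C, Std-D): payoffs 2.7, 1, 3.1 → best response Std-C.
VendorZ against (Std-D, Std-C): payoffs 1.5, 1.7, 1 → best response Std-B.
VendorZ against (Std-D, Std-D): payoffs 5, 4.3, 3.8 → best response Std-A.
Mutual best responses: (Std-C, Std-C, Std-C); (Std-D, Std-C, Std-B).

(Std-C, Std-C, Std-C), (Std-D, Std-C, Std-B)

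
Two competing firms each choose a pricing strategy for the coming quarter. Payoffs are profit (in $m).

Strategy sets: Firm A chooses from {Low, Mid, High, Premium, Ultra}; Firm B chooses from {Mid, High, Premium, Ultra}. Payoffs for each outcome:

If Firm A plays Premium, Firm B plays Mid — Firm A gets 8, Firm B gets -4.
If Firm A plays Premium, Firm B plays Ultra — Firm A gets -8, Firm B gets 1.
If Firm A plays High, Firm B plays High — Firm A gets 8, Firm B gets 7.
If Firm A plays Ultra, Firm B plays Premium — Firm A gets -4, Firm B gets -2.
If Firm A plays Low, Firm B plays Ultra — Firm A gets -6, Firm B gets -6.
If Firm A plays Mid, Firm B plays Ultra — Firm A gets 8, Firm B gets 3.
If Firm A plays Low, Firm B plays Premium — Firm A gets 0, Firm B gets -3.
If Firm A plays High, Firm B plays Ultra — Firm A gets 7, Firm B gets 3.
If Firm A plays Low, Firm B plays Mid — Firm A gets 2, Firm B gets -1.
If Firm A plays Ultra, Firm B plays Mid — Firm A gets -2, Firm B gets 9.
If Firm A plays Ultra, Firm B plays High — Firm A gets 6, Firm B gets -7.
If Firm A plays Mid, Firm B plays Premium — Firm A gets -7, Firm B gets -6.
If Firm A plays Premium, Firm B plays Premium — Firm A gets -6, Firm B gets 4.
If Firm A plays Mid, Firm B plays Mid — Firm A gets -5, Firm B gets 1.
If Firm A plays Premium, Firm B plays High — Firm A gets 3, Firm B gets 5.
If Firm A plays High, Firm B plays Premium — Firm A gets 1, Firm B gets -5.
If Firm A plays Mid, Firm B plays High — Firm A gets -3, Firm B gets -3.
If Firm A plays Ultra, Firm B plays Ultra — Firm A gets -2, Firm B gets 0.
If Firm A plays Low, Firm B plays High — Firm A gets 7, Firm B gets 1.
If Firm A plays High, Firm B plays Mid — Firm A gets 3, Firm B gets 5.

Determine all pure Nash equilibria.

Firm A against Mid: payoffs 2, -5, 3, 8, -2 → best response Premium.
Firm A against High: payoffs 7, -3, 8, 3, 6 → best response High.
Firm A against Premium: payoffs 0, -7, 1, -6, -4 → best response High.
Firm A against Ultra: payoffs -6, 8, 7, -8, -2 → best response Mid.
Firm B against Low: payoffs -1, 1, -3, -6 → best response High.
Firm B against Mid: payoffs 1, -3, -6, 3 → best response Ultra.
Firm B against High: payoffs 5, 7, -5, 3 → best response High.
Firm B against Premium: payoffs -4, 5, 4, 1 → best response High.
Firm B against Ultra: payoffs 9, -7, -2, 0 → best response Mid.
Mutual best responses: (Mid, Ultra); (High, High).

(Mid, Ultra); (High, High)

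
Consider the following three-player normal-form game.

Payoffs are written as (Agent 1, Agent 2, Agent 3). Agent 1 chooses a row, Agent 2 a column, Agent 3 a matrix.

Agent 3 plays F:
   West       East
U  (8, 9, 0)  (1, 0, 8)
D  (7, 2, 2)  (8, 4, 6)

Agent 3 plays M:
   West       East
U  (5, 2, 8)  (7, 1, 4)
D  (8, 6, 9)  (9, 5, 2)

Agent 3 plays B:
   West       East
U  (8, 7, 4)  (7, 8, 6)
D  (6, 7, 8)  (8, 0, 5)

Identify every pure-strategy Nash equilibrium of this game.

(D, West, M) and (D, East, F)

Agent 1 against (West, F): payoffs 8, 7 → best response U.
Agent 1 against (West, M): payoffs 5, 8 → best response D.
Agent 1 against (West, B): payoffs 8, 6 → best response U.
Agent 1 against (East, F): payoffs 1, 8 → best response D.
Agent 1 against (East, M): payoffs 7, 9 → best response D.
Agent 1 against (East, B): payoffs 7, 8 → best response D.
Agent 2 against (U, F): payoffs 9, 0 → best response West.
Agent 2 against (U, M): payoffs 2, 1 → best response West.
Agent 2 against (U, B): payoffs 7, 8 → best response East.
Agent 2 against (D, F): payoffs 2, 4 → best response East.
Agent 2 against (D, M): payoffs 6, 5 → best response West.
Agent 2 against (D, B): payoffs 7, 0 → best response West.
Agent 3 against (U, West): payoffs 0, 8, 4 → best response M.
Agent 3 against (U, East): payoffs 8, 4, 6 → best response F.
Agent 3 against (D, West): payoffs 2, 9, 8 → best response M.
Agent 3 against (D, East): payoffs 6, 2, 5 → best response F.
Mutual best responses: (D, West, M); (D, East, F).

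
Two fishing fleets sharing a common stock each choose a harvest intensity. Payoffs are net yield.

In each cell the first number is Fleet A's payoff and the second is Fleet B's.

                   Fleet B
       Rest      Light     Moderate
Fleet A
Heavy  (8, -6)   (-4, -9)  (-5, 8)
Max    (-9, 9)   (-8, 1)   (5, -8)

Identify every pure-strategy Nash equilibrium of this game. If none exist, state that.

none

For each strategy profile, look for a profitable unilateral deviation.
(Heavy, Rest): Fleet B can switch to Moderate (-6 → 8). Not NE.
(Heavy, Light): Fleet B can switch to Rest (-9 → -6). Not NE.
(Heavy, Moderate): Fleet A can switch to Max (-5 → 5). Not NE.
(Max, Rest): Fleet A can switch to Heavy (-9 → 8). Not NE.
(Max, Light): Fleet A can switch to Heavy (-8 → -4). Not NE.
(Max, Moderate): Fleet B can switch to Rest (-8 → 9). Not NE.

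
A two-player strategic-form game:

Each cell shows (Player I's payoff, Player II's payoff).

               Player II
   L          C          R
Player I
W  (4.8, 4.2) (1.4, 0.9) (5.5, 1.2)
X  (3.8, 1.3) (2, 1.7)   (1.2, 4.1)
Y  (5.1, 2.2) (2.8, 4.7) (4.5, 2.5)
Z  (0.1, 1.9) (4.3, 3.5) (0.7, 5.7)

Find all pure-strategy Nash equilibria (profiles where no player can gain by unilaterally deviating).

No pure-strategy Nash equilibrium.

(W, L): Player I can switch to Y (4.8 → 5.1). Not NE.
(W, C): Player I can switch to X (1.4 → 2). Not NE.
(W, R): Player II can switch to L (1.2 → 4.2). Not NE.
(X, L): Player I can switch to W (3.8 → 4.8). Not NE.
(X, C): Player I can switch to Y (2 → 2.8). Not NE.
(X, R): Player I can switch to W (1.2 → 5.5). Not NE.
(Y, L): Player II can switch to C (2.2 → 4.7). Not NE.
(Y, C): Player I can switch to Z (2.8 → 4.3). Not NE.
(Y, R): Player I can switch to W (4.5 → 5.5). Not NE.
(Z, L): Player I can switch to W (0.1 → 4.8). Not NE.
(The remaining 2 profiles each have a profitable deviation by the same check.)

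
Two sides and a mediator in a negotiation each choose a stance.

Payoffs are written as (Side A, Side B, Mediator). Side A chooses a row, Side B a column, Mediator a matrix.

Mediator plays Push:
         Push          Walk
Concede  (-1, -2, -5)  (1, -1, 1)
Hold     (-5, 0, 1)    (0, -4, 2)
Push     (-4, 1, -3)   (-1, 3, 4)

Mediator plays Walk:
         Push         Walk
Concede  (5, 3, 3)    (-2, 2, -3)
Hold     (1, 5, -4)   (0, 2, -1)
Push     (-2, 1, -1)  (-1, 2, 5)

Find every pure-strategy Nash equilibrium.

(Concede, Push, Push): Side B can switch to Walk (-2 → -1). Not NE.
(Concede, Push, Walk): Side A gets 5, best alternative 1; Side B gets 3, best alternative 2; Mediator gets 3, best alternative -5. No profitable deviation — NE.
(Concede, Walk, Push): Side A gets 1, best alternative 0; Side B gets -1, best alternative -2; Mediator gets 1, best alternative -3. No profitable deviation — NE.
(Concede, Walk, Walk): Side A can switch to Hold (-2 → 0). Not NE.
(Hold, Push, Push): Side A can switch to Concede (-5 → -1). Not NE.
(Hold, Push, Walk): Side A can switch to Concede (1 → 5). Not NE.
(Hold, Walk, Push): Side A can switch to Concede (0 → 1). Not NE.
(Hold, Walk, Walk): Side B can switch to Push (2 → 5). Not NE.
(The remaining 4 profiles each have a profitable deviation by the same check.)

Pure-strategy Nash equilibria: (Concede, Push, Walk); (Concede, Walk, Push)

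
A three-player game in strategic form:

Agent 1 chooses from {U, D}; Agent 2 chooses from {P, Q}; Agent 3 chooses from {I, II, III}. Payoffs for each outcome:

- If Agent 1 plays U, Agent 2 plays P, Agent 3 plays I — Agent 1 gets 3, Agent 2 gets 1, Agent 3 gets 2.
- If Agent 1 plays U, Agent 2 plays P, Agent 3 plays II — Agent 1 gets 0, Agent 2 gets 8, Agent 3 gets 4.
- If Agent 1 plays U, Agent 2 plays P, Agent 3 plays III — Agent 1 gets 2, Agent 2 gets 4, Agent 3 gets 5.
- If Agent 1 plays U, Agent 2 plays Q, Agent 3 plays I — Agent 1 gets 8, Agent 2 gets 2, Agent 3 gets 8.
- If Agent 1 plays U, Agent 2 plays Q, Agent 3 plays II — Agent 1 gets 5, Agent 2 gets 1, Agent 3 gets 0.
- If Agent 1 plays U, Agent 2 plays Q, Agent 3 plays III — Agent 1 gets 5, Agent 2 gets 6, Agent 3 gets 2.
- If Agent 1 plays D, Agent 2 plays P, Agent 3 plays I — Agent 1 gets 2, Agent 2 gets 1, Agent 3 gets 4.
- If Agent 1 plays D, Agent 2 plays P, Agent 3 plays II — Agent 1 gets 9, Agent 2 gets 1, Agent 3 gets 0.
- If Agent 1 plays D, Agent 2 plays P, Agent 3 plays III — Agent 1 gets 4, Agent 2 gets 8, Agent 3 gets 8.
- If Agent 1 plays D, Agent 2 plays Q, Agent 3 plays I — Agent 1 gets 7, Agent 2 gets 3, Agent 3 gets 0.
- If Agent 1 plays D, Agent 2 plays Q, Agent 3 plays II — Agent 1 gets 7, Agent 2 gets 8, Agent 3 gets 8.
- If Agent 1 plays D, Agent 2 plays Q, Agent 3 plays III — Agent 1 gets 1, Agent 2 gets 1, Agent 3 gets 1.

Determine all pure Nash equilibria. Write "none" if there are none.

The pure Nash equilibria are (U, Q, I); (D, P, III); (D, Q, II).

Mark each player's best response to every combination of opponents' strategies; a profile where every player is best-responding is a pure Nash equilibrium.
Agent 1 against (P, I): payoffs 3, 2 → best response U.
Agent 1 against (P, II): payoffs 0, 9 → best response D.
Agent 1 against (P, III): payoffs 2, 4 → best response D.
Agent 1 against (Q, I): payoffs 8, 7 → best response U.
Agent 1 against (Q, II): payoffs 5, 7 → best response D.
Agent 1 against (Q, III): payoffs 5, 1 → best response U.
Agent 2 against (U, I): payoffs 1, 2 → best response Q.
Agent 2 against (U, II): payoffs 8, 1 → best response P.
Agent 2 against (U, III): payoffs 4, 6 → best response Q.
Agent 2 against (D, I): payoffs 1, 3 → best response Q.
Agent 2 against (D, II): payoffs 1, 8 → best response Q.
Agent 2 against (D, III): payoffs 8, 1 → best response P.
Agent 3 against (U, P): payoffs 2, 4, 5 → best response III.
Agent 3 against (U, Q): payoffs 8, 0, 2 → best response I.
Agent 3 against (D, P): payoffs 4, 0, 8 → best response III.
Agent 3 against (D, Q): payoffs 0, 8, 1 → best response II.
Mutual best responses: (U, Q, I); (D, P, III); (D, Q, II).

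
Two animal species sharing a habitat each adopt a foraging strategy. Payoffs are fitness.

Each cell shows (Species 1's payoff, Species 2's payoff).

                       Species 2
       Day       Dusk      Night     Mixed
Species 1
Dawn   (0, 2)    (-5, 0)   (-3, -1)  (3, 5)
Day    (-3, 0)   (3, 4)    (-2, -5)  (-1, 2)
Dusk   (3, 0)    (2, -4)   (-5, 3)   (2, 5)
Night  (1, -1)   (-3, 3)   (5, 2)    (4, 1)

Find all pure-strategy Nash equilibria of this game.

The unique pure-strategy Nash equilibrium is (Day, Dusk).

(Dawn, Day): Species 1 can switch to Dusk (0 → 3). Not NE.
(Dawn, Dusk): Species 1 can switch to Day (-5 → 3). Not NE.
(Dawn, Night): Species 1 can switch to Day (-3 → -2). Not NE.
(Dawn, Mixed): Species 1 can switch to Night (3 → 4). Not NE.
(Day, Day): Species 1 can switch to Dawn (-3 → 0). Not NE.
(Day, Dusk): Species 1 gets 3, best alternative 2; Species 2 gets 4, best alternative 2. No profitable deviation — NE.
(Day, Night): Species 1 can switch to Night (-2 → 5). Not NE.
(Day, Mixed): Species 1 can switch to Dawn (-1 → 3). Not NE.
(Dusk, Day): Species 2 can switch to Night (0 → 3). Not NE.
(Dusk, Dusk): Species 1 can switch to Day (2 → 3). Not NE.
(Dusk, Night): Species 1 can switch to Dawn (-5 → -3). Not NE.
(Dusk, Mixed): Species 1 can switch to Dawn (2 → 3). Not NE.
(Night, Day): Species 1 can switch to Dusk (1 → 3). Not NE.
(The remaining 3 profiles each have a profitable deviation by the same check.)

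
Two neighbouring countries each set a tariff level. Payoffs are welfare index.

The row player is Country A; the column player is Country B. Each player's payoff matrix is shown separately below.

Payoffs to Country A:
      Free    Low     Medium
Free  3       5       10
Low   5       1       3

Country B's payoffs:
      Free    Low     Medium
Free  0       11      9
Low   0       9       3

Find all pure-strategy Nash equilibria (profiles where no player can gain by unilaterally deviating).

Pure NE: (Free, Low)

(Free, Free): Country A can switch to Low (3 → 5). Not NE.
(Free, Low): Country A gets 5, best alternative 1; Country B gets 11, best alternative 9. No profitable deviation — NE.
(Free, Medium): Country B can switch to Low (9 → 11). Not NE.
(Low, Free): Country B can switch to Low (0 → 9). Not NE.
(Low, Low): Country A can switch to Free (1 → 5). Not NE.
(Low, Medium): Country A can switch to Free (3 → 10). Not NE.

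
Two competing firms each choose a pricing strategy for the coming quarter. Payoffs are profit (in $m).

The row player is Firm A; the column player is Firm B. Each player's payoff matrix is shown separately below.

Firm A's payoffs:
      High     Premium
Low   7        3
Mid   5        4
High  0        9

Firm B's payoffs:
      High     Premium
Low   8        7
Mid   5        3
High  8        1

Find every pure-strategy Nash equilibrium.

Pure NE: (Low, High)

Firm A against High: payoffs 7, 5, 0 → best response Low.
Firm A against Premium: payoffs 3, 4, 9 → best response High.
Firm B against Low: payoffs 8, 7 → best response High.
Firm B against Mid: payoffs 5, 3 → best response High.
Firm B against High: payoffs 8, 1 → best response High.
Mutual best responses: (Low, High).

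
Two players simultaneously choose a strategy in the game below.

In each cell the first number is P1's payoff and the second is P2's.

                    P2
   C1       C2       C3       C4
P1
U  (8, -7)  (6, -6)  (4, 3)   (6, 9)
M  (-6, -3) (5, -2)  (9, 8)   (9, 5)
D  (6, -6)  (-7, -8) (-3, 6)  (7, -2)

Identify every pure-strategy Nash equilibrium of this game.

Pure NE: (M, C3)

(U, C1): P2 can switch to C2 (-7 → -6). Not NE.
(U, C2): P2 can switch to C3 (-6 → 3). Not NE.
(U, C3): P1 can switch to M (4 → 9). Not NE.
(U, C4): P1 can switch to M (6 → 9). Not NE.
(M, C1): P1 can switch to U (-6 → 8). Not NE.
(M, C2): P1 can switch to U (5 → 6). Not NE.
(M, C3): P1 gets 9, best alternative 4; P2 gets 8, best alternative 5. No profitable deviation — NE.
(M, C4): P2 can switch to C3 (5 → 8). Not NE.
(D, C1): P1 can switch to U (6 → 8). Not NE.
(D, C2): P1 can switch to U (-7 → 6). Not NE.
(D, C3): P1 can switch to U (-3 → 4). Not NE.
(D, C4): P1 can switch to M (7 → 9). Not NE.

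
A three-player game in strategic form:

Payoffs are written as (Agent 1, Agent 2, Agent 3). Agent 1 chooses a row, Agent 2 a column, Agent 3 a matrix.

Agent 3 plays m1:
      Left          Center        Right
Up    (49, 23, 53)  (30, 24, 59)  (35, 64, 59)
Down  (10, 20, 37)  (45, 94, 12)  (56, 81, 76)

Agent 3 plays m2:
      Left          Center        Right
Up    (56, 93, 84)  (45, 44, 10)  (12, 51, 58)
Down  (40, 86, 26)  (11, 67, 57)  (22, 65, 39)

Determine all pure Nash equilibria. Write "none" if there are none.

(Up, Left, m2)

(Up, Left, m1): Agent 2 can switch to Center (23 → 24). Not NE.
(Up, Left, m2): Agent 1 gets 56, best alternative 40; Agent 2 gets 93, best alternative 51; Agent 3 gets 84, best alternative 53. No profitable deviation — NE.
(Up, Center, m1): Agent 1 can switch to Down (30 → 45). Not NE.
(Up, Center, m2): Agent 2 can switch to Left (44 → 93). Not NE.
(Up, Right, m1): Agent 1 can switch to Down (35 → 56). Not NE.
(Up, Right, m2): Agent 1 can switch to Down (12 → 22). Not NE.
(Down, Left, m1): Agent 1 can switch to Up (10 → 49). Not NE.
(Down, Left, m2): Agent 1 can switch to Up (40 → 56). Not NE.
(Down, Center, m1): Agent 3 can switch to m2 (12 → 57). Not NE.
(Down, Center, m2): Agent 1 can switch to Up (11 → 45). Not NE.
(Down, Right, m1): Agent 2 can switch to Center (81 → 94). Not NE.
(The remaining 1 profile has a profitable deviation by the same check.)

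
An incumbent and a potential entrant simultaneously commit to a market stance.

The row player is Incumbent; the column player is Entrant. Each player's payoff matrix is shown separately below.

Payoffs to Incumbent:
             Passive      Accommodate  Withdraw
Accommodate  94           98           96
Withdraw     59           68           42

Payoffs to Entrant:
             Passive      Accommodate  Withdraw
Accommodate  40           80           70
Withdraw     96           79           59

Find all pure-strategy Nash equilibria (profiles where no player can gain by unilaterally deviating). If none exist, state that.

Incumbent against Passive: payoffs 94, 59 → best response Accommodate.
Incumbent against Accommodate: payoffs 98, 68 → best response Accommodate.
Incumbent against Withdraw: payoffs 96, 42 → best response Accommodate.
Entrant against Accommodate: payoffs 40, 80, 70 → best response Accommodate.
Entrant against Withdraw: payoffs 96, 79, 59 → best response Passive.
Mutual best responses: (Accommodate, Accommodate).

(Accommodate, Accommodate)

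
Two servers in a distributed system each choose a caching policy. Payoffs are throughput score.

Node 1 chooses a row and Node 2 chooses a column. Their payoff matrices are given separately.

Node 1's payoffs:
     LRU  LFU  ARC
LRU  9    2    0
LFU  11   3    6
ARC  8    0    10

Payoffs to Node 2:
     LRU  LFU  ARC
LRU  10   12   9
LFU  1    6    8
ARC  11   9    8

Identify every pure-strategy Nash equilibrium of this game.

Node 1 against LRU: payoffs 9, 11, 8 → best response LFU.
Node 1 against LFU: payoffs 2, 3, 0 → best response LFU.
Node 1 against ARC: payoffs 0, 6, 10 → best response ARC.
Node 2 against LRU: payoffs 10, 12, 9 → best response LFU.
Node 2 against LFU: payoffs 1, 6, 8 → best response ARC.
Node 2 against ARC: payoffs 11, 9, 8 → best response LRU.
No profile is a mutual best response for all players.

none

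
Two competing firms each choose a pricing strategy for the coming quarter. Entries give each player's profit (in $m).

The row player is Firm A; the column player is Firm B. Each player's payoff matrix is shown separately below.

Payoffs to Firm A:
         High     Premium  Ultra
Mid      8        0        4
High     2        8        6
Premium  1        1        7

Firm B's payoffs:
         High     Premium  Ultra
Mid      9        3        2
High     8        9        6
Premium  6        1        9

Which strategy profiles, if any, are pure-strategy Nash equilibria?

The pure Nash equilibria are (Mid, High); (High, Premium); (Premium, Ultra).

Check each profile: it is a Nash equilibrium iff no player can strictly gain by switching unilaterally.
(Mid, High): Firm A gets 8, best alternative 2; Firm B gets 9, best alternative 3. No profitable deviation — NE.
(Mid, Premium): Firm A can switch to High (0 → 8). Not NE.
(Mid, Ultra): Firm A can switch to High (4 → 6). Not NE.
(High, High): Firm A can switch to Mid (2 → 8). Not NE.
(High, Premium): Firm A gets 8, best alternative 1; Firm B gets 9, best alternative 8. No profitable deviation — NE.
(High, Ultra): Firm A can switch to Premium (6 → 7). Not NE.
(Premium, High): Firm A can switch to Mid (1 → 8). Not NE.
(Premium, Premium): Firm A can switch to High (1 → 8). Not NE.
(Premium, Ultra): Firm A gets 7, best alternative 6; Firm B gets 9, best alternative 6. No profitable deviation — NE.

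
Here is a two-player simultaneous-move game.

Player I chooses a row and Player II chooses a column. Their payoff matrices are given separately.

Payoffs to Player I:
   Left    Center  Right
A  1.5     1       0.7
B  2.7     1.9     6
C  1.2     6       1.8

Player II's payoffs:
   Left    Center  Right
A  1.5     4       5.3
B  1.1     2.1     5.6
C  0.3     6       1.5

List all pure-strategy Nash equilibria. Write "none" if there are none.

Pure-strategy Nash equilibria: (B, Right) and (C, Center)

(A, Left): Player I can switch to B (1.5 → 2.7). Not NE.
(A, Center): Player I can switch to B (1 → 1.9). Not NE.
(A, Right): Player I can switch to B (0.7 → 6). Not NE.
(B, Left): Player II can switch to Center (1.1 → 2.1). Not NE.
(B, Center): Player I can switch to C (1.9 → 6). Not NE.
(B, Right): Player I gets 6, best alternative 1.8; Player II gets 5.6, best alternative 2.1. No profitable deviation — NE.
(C, Left): Player I can switch to A (1.2 → 1.5). Not NE.
(C, Center): Player I gets 6, best alternative 1.9; Player II gets 6, best alternative 1.5. No profitable deviation — NE.
(C, Right): Player I can switch to B (1.8 → 6). Not NE.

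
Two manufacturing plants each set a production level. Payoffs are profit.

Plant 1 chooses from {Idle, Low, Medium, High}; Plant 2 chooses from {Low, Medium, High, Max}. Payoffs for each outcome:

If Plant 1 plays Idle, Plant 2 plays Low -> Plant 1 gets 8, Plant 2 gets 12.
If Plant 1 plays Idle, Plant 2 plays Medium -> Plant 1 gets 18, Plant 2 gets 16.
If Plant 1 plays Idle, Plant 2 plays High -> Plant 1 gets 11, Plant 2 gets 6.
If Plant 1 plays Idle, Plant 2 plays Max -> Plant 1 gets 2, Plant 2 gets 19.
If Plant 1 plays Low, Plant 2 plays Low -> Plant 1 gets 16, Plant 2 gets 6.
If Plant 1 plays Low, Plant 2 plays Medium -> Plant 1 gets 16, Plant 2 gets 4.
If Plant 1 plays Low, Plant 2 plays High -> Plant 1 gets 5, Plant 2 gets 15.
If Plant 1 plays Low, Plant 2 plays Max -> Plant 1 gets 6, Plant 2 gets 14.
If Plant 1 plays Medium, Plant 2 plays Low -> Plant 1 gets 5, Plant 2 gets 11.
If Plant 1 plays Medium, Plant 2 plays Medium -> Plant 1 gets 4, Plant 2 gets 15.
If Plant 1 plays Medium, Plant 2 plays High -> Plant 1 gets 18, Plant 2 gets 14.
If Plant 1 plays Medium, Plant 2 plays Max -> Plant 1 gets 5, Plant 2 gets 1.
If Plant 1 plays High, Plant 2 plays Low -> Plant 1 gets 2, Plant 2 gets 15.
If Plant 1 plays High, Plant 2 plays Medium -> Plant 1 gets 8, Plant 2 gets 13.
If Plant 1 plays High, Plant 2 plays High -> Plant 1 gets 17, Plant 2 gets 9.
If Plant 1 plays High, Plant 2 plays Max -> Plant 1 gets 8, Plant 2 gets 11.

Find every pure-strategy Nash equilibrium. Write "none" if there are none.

No pure-strategy Nash equilibrium.

Plant 1 against Low: payoffs 8, 16, 5, 2 → best response Low.
Plant 1 against Medium: payoffs 18, 16, 4, 8 → best response Idle.
Plant 1 against High: payoffs 11, 5, 18, 17 → best response Medium.
Plant 1 against Max: payoffs 2, 6, 5, 8 → best response High.
Plant 2 against Idle: payoffs 12, 16, 6, 19 → best response Max.
Plant 2 against Low: payoffs 6, 4, 15, 14 → best response High.
Plant 2 against Medium: payoffs 11, 15, 14, 1 → best response Medium.
Plant 2 against High: payoffs 15, 13, 9, 11 → best response Low.
No profile is a mutual best response for all players.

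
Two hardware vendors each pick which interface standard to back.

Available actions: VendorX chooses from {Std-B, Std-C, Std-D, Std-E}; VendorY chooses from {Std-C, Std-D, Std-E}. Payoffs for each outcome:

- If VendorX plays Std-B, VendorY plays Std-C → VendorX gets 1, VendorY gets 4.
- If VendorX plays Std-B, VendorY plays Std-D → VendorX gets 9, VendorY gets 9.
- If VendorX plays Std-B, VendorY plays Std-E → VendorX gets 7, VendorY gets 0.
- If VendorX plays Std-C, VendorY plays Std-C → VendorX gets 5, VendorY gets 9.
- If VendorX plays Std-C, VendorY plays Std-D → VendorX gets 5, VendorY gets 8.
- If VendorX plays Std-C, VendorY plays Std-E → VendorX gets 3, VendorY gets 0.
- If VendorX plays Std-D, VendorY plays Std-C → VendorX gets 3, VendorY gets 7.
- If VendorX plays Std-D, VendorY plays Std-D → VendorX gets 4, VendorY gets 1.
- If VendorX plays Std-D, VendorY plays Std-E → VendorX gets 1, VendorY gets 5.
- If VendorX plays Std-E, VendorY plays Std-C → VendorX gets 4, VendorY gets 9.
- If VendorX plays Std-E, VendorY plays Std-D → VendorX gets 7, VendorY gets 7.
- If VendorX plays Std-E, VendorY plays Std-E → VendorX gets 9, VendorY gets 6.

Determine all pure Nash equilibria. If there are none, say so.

(Std-B, Std-D) and (Std-C, Std-C)

VendorX against Std-C: payoffs 1, 5, 3, 4 → best response Std-C.
VendorX against Std-D: payoffs 9, 5, 4, 7 → best response Std-B.
VendorX against Std-E: payoffs 7, 3, 1, 9 → best response Std-E.
VendorY against Std-B: payoffs 4, 9, 0 → best response Std-D.
VendorY against Std-C: payoffs 9, 8, 0 → best response Std-C.
VendorY against Std-D: payoffs 7, 1, 5 → best response Std-C.
VendorY against Std-E: payoffs 9, 7, 6 → best response Std-C.
Mutual best responses: (Std-B, Std-D); (Std-C, Std-C).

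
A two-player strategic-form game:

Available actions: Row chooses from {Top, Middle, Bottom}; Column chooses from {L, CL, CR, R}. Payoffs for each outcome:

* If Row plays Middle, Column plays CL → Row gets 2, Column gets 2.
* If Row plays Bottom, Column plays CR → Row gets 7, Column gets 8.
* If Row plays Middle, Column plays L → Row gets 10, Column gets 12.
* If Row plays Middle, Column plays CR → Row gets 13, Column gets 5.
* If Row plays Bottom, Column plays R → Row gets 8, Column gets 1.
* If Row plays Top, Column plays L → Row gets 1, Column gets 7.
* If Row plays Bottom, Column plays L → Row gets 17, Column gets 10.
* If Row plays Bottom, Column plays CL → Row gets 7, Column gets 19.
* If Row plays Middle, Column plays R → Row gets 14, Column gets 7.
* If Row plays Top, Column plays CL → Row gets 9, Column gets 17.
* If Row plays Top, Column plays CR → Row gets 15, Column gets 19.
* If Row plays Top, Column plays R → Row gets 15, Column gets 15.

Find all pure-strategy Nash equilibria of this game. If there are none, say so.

(Top, CR)

Row against L: payoffs 1, 10, 17 → best response Bottom.
Row against CL: payoffs 9, 2, 7 → best response Top.
Row against CR: payoffs 15, 13, 7 → best response Top.
Row against R: payoffs 15, 14, 8 → best response Top.
Column against Top: payoffs 7, 17, 19, 15 → best response CR.
Column against Middle: payoffs 12, 2, 5, 7 → best response L.
Column against Bottom: payoffs 10, 19, 8, 1 → best response CL.
Mutual best responses: (Top, CR).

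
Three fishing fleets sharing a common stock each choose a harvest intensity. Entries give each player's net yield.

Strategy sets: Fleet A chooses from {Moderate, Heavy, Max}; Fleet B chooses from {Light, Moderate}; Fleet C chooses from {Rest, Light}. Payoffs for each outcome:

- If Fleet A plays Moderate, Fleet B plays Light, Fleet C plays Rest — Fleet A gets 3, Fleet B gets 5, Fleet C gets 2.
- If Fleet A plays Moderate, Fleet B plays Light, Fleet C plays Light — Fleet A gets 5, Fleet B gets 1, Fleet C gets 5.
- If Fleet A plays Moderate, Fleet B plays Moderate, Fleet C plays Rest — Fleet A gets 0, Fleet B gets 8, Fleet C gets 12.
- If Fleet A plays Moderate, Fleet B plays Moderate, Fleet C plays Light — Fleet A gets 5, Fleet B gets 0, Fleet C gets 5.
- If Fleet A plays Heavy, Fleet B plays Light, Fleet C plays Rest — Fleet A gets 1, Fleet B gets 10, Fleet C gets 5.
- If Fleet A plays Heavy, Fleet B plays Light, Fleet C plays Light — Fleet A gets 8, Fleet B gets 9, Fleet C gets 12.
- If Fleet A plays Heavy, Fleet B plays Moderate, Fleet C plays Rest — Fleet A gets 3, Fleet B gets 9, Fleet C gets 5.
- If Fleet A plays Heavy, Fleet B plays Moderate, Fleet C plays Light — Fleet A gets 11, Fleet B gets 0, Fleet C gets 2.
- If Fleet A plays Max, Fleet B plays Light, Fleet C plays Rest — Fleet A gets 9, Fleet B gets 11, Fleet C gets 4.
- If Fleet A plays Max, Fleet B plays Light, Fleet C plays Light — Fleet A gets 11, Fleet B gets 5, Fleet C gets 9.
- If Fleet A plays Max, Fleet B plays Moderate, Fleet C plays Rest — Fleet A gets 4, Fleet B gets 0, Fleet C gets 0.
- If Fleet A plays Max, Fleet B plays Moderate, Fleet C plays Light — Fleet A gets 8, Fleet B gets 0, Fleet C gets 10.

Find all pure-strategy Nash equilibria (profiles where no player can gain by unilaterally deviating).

Pure NE: (Max, Light, Light)

For each player, find the best response to each opponent profile; mutual best responses are the pure NE.
Fleet A against (Light, Rest): payoffs 3, 1, 9 → best response Max.
Fleet A against (Light, Light): payoffs 5, 8, 11 → best response Max.
Fleet A against (Moderate, Rest): payoffs 0, 3, 4 → best response Max.
Fleet A against (Moderate, Light): payoffs 5, 11, 8 → best response Heavy.
Fleet B against (Moderate, Rest): payoffs 5, 8 → best response Moderate.
Fleet B against (Moderate, Light): payoffs 1, 0 → best response Light.
Fleet B against (Heavy, Rest): payoffs 10, 9 → best response Light.
Fleet B against (Heavy, Light): payoffs 9, 0 → best response Light.
Fleet B against (Max, Rest): payoffs 11, 0 → best response Light.
Fleet B against (Max, Light): payoffs 5, 0 → best response Light.
Fleet C against (Moderate, Light): payoffs 2, 5 → best response Light.
Fleet C against (Moderate, Moderate): payoffs 12, 5 → best response Rest.
Fleet C against (Heavy, Light): payoffs 5, 12 → best response Light.
Fleet C against (Heavy, Moderate): payoffs 5, 2 → best response Rest.
Fleet C against (Max, Light): payoffs 4, 9 → best response Light.
Fleet C against (Max, Moderate): payoffs 0, 10 → best response Light.
Mutual best responses: (Max, Light, Light).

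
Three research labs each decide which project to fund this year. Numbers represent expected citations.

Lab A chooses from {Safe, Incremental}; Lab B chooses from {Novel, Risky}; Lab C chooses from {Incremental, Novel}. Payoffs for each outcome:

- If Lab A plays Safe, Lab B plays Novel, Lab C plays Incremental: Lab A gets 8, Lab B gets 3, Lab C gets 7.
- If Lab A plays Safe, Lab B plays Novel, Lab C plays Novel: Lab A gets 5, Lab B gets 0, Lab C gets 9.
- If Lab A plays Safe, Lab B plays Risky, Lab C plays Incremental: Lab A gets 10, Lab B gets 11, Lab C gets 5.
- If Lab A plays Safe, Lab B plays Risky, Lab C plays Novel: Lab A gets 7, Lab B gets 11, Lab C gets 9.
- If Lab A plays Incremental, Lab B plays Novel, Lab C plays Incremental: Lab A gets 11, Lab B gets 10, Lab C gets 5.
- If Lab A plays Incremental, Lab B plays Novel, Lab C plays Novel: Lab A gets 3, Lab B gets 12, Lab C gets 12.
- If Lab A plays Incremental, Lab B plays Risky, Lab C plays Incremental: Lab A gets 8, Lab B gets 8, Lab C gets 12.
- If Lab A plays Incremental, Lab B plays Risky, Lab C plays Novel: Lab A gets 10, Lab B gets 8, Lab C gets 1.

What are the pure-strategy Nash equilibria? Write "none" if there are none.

For each player, find the best response to each opponent profile; mutual best responses are the pure NE.
Lab A against (Novel, Incremental): payoffs 8, 11 → best response Incremental.
Lab A against (Novel, Novel): payoffs 5, 3 → best response Safe.
Lab A against (Risky, Incremental): payoffs 10, 8 → best response Safe.
Lab A against (Risky, Novel): payoffs 7, 10 → best response Incremental.
Lab B against (Safe, Incremental): payoffs 3, 11 → best response Risky.
Lab B against (Safe, Novel): payoffs 0, 11 → best response Risky.
Lab B against (Incremental, Incremental): payoffs 10, 8 → best response Novel.
Lab B against (Incremental, Novel): payoffs 12, 8 → best response Novel.
Lab C against (Safe, Novel): payoffs 7, 9 → best response Novel.
Lab C against (Safe, Risky): payoffs 5, 9 → best response Novel.
Lab C against (Incremental, Novel): payoffs 5, 12 → best response Novel.
Lab C against (Incremental, Risky): payoffs 12, 1 → best response Incremental.
No profile is a mutual best response for all players.

This game has no pure Nash equilibrium.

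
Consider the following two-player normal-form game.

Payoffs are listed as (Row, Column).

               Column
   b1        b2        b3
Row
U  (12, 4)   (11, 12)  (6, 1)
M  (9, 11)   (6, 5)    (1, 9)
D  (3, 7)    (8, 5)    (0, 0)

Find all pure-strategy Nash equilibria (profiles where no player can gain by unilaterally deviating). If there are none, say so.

Pure NE: (U, b2)

(U, b1): Column can switch to b2 (4 → 12). Not NE.
(U, b2): Row gets 11, best alternative 8; Column gets 12, best alternative 4. No profitable deviation — NE.
(U, b3): Column can switch to b1 (1 → 4). Not NE.
(M, b1): Row can switch to U (9 → 12). Not NE.
(M, b2): Row can switch to U (6 → 11). Not NE.
(M, b3): Row can switch to U (1 → 6). Not NE.
(D, b1): Row can switch to U (3 → 12). Not NE.
(D, b2): Row can switch to U (8 → 11). Not NE.
(D, b3): Row can switch to U (0 → 6). Not NE.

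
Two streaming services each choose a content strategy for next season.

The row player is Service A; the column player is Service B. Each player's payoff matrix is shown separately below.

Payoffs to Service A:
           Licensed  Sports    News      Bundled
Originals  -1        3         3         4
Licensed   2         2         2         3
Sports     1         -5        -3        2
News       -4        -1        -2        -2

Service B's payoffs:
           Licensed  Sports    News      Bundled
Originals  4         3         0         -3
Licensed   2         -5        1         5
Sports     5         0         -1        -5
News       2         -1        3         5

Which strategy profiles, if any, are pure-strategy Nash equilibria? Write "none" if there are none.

Service A against Licensed: payoffs -1, 2, 1, -4 → best response Licensed.
Service A against Sports: payoffs 3, 2, -5, -1 → best response Originals.
Service A against News: payoffs 3, 2, -3, -2 → best response Originals.
Service A against Bundled: payoffs 4, 3, 2, -2 → best response Originals.
Service B against Originals: payoffs 4, 3, 0, -3 → best response Licensed.
Service B against Licensed: payoffs 2, -5, 1, 5 → best response Bundled.
Service B against Sports: payoffs 5, 0, -1, -5 → best response Licensed.
Service B against News: payoffs 2, -1, 3, 5 → best response Bundled.
No profile is a mutual best response for all players.

No pure-strategy Nash equilibrium.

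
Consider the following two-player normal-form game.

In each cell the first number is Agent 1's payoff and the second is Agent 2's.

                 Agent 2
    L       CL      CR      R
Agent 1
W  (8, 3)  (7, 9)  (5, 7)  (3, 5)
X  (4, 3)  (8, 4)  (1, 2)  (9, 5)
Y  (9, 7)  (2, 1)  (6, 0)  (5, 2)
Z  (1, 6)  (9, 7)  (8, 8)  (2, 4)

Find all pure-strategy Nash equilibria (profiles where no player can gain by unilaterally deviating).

The pure Nash equilibria are (X, R) and (Y, L) and (Z, CR).

Agent 1 against L: payoffs 8, 4, 9, 1 → best response Y.
Agent 1 against CL: payoffs 7, 8, 2, 9 → best response Z.
Agent 1 against CR: payoffs 5, 1, 6, 8 → best response Z.
Agent 1 against R: payoffs 3, 9, 5, 2 → best response X.
Agent 2 against W: payoffs 3, 9, 7, 5 → best response CL.
Agent 2 against X: payoffs 3, 4, 2, 5 → best response R.
Agent 2 against Y: payoffs 7, 1, 0, 2 → best response L.
Agent 2 against Z: payoffs 6, 7, 8, 4 → best response CR.
Mutual best responses: (X, R); (Y, L); (Z, CR).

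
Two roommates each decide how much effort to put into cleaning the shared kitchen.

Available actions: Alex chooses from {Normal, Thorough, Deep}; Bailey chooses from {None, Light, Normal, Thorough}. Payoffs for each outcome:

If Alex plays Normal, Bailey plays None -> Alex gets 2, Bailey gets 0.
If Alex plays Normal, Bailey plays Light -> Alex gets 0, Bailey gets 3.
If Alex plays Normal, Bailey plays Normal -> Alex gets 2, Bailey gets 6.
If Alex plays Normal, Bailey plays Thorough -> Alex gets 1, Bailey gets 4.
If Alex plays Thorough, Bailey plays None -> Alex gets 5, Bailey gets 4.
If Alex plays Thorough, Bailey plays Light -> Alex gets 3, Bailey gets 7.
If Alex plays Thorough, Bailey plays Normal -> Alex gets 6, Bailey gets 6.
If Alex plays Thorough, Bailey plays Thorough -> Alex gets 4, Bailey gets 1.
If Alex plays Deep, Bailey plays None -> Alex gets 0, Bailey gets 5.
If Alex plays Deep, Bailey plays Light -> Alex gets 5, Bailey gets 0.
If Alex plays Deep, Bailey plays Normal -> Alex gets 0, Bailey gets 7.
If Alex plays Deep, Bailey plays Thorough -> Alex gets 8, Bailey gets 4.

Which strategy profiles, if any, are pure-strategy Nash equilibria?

(Normal, None): Alex can switch to Thorough (2 → 5). Not NE.
(Normal, Light): Alex can switch to Thorough (0 → 3). Not NE.
(Normal, Normal): Alex can switch to Thorough (2 → 6). Not NE.
(Normal, Thorough): Alex can switch to Thorough (1 → 4). Not NE.
(Thorough, None): Bailey can switch to Light (4 → 7). Not NE.
(Thorough, Light): Alex can switch to Deep (3 → 5). Not NE.
(Thorough, Normal): Bailey can switch to Light (6 → 7). Not NE.
(Thorough, Thorough): Alex can switch to Deep (4 → 8). Not NE.
(Deep, None): Alex can switch to Normal (0 → 2). Not NE.
(Deep, Light): Bailey can switch to None (0 → 5). Not NE.
(The remaining 2 profiles each have a profitable deviation by the same check.)

No pure-strategy Nash equilibrium.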